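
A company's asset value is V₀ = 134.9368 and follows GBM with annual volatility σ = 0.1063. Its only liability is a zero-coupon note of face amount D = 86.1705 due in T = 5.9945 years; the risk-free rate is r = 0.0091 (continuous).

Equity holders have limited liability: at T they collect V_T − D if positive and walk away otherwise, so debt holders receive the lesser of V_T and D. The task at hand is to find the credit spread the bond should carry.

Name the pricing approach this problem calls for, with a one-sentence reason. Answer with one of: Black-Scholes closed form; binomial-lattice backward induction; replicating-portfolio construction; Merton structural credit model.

framework: Merton structural credit model

Key observation: the question is about default risk generated by asset-value dynamics against a debt face of 86.1705 — the structural framework prices exactly that.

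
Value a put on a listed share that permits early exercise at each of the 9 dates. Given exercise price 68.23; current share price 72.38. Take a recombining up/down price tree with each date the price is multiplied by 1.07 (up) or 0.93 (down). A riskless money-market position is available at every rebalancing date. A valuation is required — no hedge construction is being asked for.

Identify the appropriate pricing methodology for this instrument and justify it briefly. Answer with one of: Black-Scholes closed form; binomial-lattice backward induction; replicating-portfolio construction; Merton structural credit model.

framework: binomial-lattice backward induction

Key observation: with exercise allowed before expiry on a discrete up/down model (9 steps from spot 72.38), the strike-68.23 put's value must be rolled back through the tree testing early exercise at each node.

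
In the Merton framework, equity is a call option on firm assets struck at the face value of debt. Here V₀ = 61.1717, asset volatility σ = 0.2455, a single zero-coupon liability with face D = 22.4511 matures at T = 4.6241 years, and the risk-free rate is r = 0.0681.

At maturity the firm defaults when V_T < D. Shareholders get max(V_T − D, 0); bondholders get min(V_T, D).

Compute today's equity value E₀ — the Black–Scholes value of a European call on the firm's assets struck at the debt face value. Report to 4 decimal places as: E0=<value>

E0=44.8185

Equity is a call on the firm's assets struck at D = 22.4511:
d₁ = [ln(V₀/D) + (r + σ²/2)T] / (σ√T)
   = [ln(61.1717/22.4511) + (0.0681 + 0.5·0.2455²)·4.6241] / (0.2455·√4.6241)
   = [1.002345 + 0.454249] / 0.527916 = 2.759138
d₂ = d₁ − σ√T = 2.759138 − 0.527916 = 2.231222
N(d₁) = 0.997102,  N(d₂) = 0.987167,  e^(−rT) = 0.729861
E₀ = V₀·N(d₁) − D·e^(−rT)·N(d₂)
   = 61.1717·0.997102 − 22.4511·0.729861·0.987167 = 44.818548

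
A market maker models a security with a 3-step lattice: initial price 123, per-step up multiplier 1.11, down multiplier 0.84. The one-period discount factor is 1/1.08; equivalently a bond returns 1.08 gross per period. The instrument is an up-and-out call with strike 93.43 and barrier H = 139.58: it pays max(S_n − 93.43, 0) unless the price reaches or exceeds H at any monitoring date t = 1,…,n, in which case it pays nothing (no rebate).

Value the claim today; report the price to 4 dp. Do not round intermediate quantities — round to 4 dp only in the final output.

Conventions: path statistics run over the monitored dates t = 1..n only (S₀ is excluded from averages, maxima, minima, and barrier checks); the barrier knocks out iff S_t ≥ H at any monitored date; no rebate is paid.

price = 4.7969

Under the martingale measure an up-move has probability p* = 0.8889; value the claim as the probability-weighted average of per-path payoffs, discounted 3 periods at R = 1.08.
Enumerate all 2^3 = 8 price paths (U = up ×1.11, D = down ×0.84); each path with k up-moves has probability p*^k·(1−p*)^(3−k).
DDD: M=103.3200, payoff=0.0000, prob=0.001372
UDD: M=136.5300, payoff=2.9056, prob=0.010974
DUD: M=114.6852, payoff=2.9056, prob=0.010974
UUD: M=151.5483, payoff=0.0000, prob=0.087791
DDU: M=103.3200, payoff=2.9056, prob=0.010974
UDU: M=136.5300, payoff=33.8706, prob=0.087791
DUU: M=127.3006, payoff=33.8706, prob=0.087791
UUU: M=168.2186, payoff=0.0000, prob=0.702332
Price = Σ prob·payoff / R^3 = 6.042753 / 1.259712 = 4.7969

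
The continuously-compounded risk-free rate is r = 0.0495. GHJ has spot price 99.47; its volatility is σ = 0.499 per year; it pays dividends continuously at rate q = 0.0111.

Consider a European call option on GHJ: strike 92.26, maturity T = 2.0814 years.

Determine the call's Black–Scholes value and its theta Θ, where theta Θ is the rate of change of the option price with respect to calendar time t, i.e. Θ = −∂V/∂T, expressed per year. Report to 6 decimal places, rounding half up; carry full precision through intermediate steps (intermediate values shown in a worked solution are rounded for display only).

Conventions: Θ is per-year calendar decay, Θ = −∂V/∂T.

price = 32.906361
Θ = -6.731767

σ√T = 0.499·√2.0814 = 0.719910
d₁ = (ln(S/K) + (r−q+σ²/2)T) / (σ√T) = (ln(99.47/92.26) + (0.0495−0.0111+0.499²/2)·2.0814) / 0.719910 = (0.075245 + 0.339061) / 0.719910 = 0.575497
d₂ = d₁ − σ√T = 0.575497 − 0.719910 = -0.144413
e^{−rT} = 0.902101
e^{−qT} = 0.977161
N(d₁) = 0.717523,  N(d₂) = 0.442587
Call price V = S·e^{−qT}·N(d₁) − K·e^{−rT}·N(d₂) = 69.741926 − 36.835565 = 32.906361
φ(d₁) = (1/√(2π))·e^{−d₁²/2} = 0.338058
Θ = −S·e^{−qT}·φ(d₁)·σ/(2√T) + q·S·e^{−qT}·N(d₁) − r·K·e^{−rT}·N(d₂) = −5.682542 + 0.774135 − 1.823360 = -6.731767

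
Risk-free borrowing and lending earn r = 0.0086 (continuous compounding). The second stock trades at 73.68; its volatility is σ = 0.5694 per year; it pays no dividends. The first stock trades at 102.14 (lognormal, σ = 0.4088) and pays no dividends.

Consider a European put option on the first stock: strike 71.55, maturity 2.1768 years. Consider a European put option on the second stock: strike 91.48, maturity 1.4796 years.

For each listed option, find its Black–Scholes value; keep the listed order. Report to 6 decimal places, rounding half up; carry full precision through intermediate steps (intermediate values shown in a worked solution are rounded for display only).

[the first stock put K=71.55]
σ√T = 0.4088·√2.1768 = 0.603143
d₁ = (ln(S/K) + (r+σ²/2)T) / (σ√T) = (ln(102.14/71.55) + (0.0086+0.4088²/2)·2.1768) / 0.603143 = (0.355948 + 0.200611) / 0.603143 = 0.922765
d₂ = d₁ − σ√T = 0.922765 − 0.603143 = 0.319622
e^{−rT} = 0.981454
N(−d₁) = 0.178065,  N(−d₂) = 0.374627
price = K·e^{−rT}·N(−d₂) − S·N(−d₁) = 26.307464 − 18.187545 = 8.119919
[the second stock put K=91.48]
σ√T = 0.5694·√1.4796 = 0.692611
d₁ = (ln(S/K) + (r+σ²/2)T) / (σ√T) = (ln(73.68/91.48) + (0.0086+0.5694²/2)·1.4796) / 0.692611 = (-0.216389 + 0.252580) / 0.692611 = 0.052253
d₂ = d₁ − σ√T = 0.052253 − 0.692611 = -0.640359
e^{−rT} = 0.987356
N(−d₁) = 0.479164,  N(−d₂) = 0.739030
price = K·e^{−rT}·N(−d₂) − S·N(−d₁) = 66.751676 − 35.304778 = 31.446898

price(the first stock put K=71.55) = 8.119919
price(the second stock put K=91.48) = 31.446898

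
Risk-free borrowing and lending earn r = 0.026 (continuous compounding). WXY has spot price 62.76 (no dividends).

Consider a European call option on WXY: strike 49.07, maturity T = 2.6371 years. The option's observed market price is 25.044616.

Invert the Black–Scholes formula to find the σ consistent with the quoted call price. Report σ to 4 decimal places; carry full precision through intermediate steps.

At σ = 0.4417 the Black–Scholes value reproduces the quote:
σ√T = 0.4417·√2.6371 = 0.717283
d₁ = (ln(S/K) + (r+σ²/2)T) / (σ√T) = (ln(62.76/49.07) + (0.026+0.4417²/2)·2.6371) / 0.717283 = (0.246070 + 0.325812) / 0.717283 = 0.797289
d₂ = d₁ − σ√T = 0.797289 − 0.717283 = 0.080006
e^{−rT} = 0.933733
N(d₁) = 0.787359,  N(d₂) = 0.531884
V = S·N(d₁) − K·e^{−rT}·N(d₂) = 49.414620 − 24.370003 = 25.044616 (the observed quote) — the price is monotone increasing in volatility, hence this σ is the only solution

sigma = 0.4417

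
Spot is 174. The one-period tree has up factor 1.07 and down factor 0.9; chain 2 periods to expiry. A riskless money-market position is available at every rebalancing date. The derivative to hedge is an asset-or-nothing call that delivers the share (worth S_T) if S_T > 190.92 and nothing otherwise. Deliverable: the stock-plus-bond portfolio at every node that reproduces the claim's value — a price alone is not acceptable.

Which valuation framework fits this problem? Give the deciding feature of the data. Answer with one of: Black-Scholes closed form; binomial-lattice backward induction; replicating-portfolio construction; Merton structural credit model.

framework: replicating-portfolio construction

Key observation: a price alone would not answer the question — the per-node share/bond construction on the spot-174, 1.07/0.9 tree is required, and only the replicating-portfolio method yields it.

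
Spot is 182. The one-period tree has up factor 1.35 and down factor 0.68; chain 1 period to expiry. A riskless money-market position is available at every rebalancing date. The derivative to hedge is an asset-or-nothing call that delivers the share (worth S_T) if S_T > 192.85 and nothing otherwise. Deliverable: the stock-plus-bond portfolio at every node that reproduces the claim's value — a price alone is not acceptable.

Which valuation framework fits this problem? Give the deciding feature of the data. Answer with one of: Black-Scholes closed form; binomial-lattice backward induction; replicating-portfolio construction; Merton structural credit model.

Key observation: a price alone would not answer the question — the per-node share/bond construction on the spot-182, 1.35/0.68 tree is required, and only the replicating-portfolio method yields it.

framework: replicating-portfolio construction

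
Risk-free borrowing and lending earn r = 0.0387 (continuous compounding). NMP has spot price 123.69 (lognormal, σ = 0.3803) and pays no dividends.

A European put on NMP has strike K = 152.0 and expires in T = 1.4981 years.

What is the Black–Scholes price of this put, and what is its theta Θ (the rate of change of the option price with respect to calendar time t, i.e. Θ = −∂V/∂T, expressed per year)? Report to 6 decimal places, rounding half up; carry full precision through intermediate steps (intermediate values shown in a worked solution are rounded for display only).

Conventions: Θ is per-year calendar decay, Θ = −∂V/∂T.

price = 35.663846
Θ = -3.701427

σ√T = 0.3803·√1.4981 = 0.465475
d₁ = (ln(S/K) + (r+σ²/2)T) / (σ√T) = (ln(123.69/152.0) + (0.0387+0.3803²/2)·1.4981) / 0.465475 = (-0.206102 + 0.166310) / 0.465475 = -0.085487
d₂ = d₁ − σ√T = -0.085487 − 0.465475 = -0.550962
e^{−rT} = 0.943672
N(−d₁) = 0.534063,  N(−d₂) = 0.709170
Put price V = K·e^{−rT}·N(−d₂) − S·N(−d₁) = 101.722068 − 66.058222 = 35.663846
φ(d₁) = (1/√(2π))·e^{−d₁²/2} = 0.397487
Θ = −S·φ(d₁)·σ/(2√T) + r·K·e^{−rT}·N(−d₂) = −7.638071 + 3.936644 = -3.701427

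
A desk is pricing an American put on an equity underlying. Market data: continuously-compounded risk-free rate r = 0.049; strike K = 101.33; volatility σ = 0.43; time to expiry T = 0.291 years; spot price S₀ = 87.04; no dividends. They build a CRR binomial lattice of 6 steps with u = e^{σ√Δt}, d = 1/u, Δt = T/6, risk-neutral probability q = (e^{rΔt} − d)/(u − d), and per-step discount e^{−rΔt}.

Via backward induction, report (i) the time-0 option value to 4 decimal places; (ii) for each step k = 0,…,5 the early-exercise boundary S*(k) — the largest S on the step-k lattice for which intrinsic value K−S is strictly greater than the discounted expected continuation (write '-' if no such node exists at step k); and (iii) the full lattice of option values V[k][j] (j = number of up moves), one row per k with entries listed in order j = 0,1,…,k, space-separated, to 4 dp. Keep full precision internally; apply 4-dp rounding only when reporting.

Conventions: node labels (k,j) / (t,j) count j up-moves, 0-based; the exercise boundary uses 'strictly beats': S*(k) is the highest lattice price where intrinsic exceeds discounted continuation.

Δt=0.04850  u=1.09933  d=0.90965  q=0.48889  discount=0.99763
step 6 (expiry): payoffs max(K−S,0) = 52.0173 41.7347 29.3079 14.2900 0.0000 0.0000 0.0000
step 5: (k=5,j=0): S=54.2108, K−S=47.1192, hold=46.8787 ⇒ V=47.1192 exercise | (k=5,j=1): S=65.5147, K−S=35.8153, hold=35.5748 ⇒ V=35.8153 exercise | (k=5,j=2): S=79.1758, K−S=22.1542, hold=21.9137 ⇒ V=22.1542 exercise | (k=5,j=3): S=95.6854, K−S=5.6446, hold=7.2865 ⇒ V=7.2865 continue | (k=5,j=4): S=115.6376, K−S=0.0000, hold=0.0000 ⇒ V=0.0000 continue | (k=5,j=5): S=139.7501, K−S=0.0000, hold=0.0000 ⇒ V=0.0000 continue  boundary S*=79.1758
step 4: (k=4,j=0): S=59.5953, K−S=41.7347, hold=41.4942 ⇒ V=41.7347 exercise | (k=4,j=1): S=72.0221, K−S=29.3079, hold=29.0674 ⇒ V=29.3079 exercise | (k=4,j=2): S=87.0400, K−S=14.2900, hold=14.8502 ⇒ V=14.8502 continue | (k=4,j=3): S=105.1895, K−S=0.0000, hold=3.7154 ⇒ V=3.7154 continue | (k=4,j=4): S=127.1234, K−S=0.0000, hold=0.0000 ⇒ V=0.0000 continue  boundary S*=72.0221
step 3: (k=3,j=0): S=65.5147, K−S=35.8153, hold=35.5748 ⇒ V=35.8153 exercise | (k=3,j=1): S=79.1758, K−S=22.1542, hold=22.1870 ⇒ V=22.1870 continue | (k=3,j=2): S=95.6854, K−S=5.6446, hold=9.3842 ⇒ V=9.3842 continue | (k=3,j=3): S=115.6376, K−S=0.0000, hold=1.8945 ⇒ V=1.8945 continue  boundary S*=65.5147
step 2: (k=2,j=0): S=72.0221, K−S=29.3079, hold=29.0834 ⇒ V=29.3079 exercise | (k=2,j=1): S=87.0400, K−S=14.2900, hold=15.8901 ⇒ V=15.8901 continue | (k=2,j=2): S=105.1895, K−S=0.0000, hold=5.7090 ⇒ V=5.7090 continue  boundary S*=72.0221
step 1: (k=1,j=0): S=79.1758, K−S=22.1542, hold=22.6941 ⇒ V=22.6941 continue | (k=1,j=1): S=95.6854, K−S=5.6446, hold=10.8868 ⇒ V=10.8868 continue  boundary S*=-
step 0: (k=0,j=0): S=87.0400, K−S=14.2900, hold=16.8815 ⇒ V=16.8815 continue  boundary S*=-

price = 16.8815
boundary = - - 72.0221 65.5147 72.0221 79.1758
tree:
16.8815
22.6941 10.8868
29.3079 15.8901 5.7090
35.8153 22.1870 9.3842 1.8945
41.7347 29.3079 14.8502 3.7154 0.0000
47.1192 35.8153 22.1542 7.2865 0.0000 0.0000
52.0173 41.7347 29.3079 14.2900 0.0000 0.0000 0.0000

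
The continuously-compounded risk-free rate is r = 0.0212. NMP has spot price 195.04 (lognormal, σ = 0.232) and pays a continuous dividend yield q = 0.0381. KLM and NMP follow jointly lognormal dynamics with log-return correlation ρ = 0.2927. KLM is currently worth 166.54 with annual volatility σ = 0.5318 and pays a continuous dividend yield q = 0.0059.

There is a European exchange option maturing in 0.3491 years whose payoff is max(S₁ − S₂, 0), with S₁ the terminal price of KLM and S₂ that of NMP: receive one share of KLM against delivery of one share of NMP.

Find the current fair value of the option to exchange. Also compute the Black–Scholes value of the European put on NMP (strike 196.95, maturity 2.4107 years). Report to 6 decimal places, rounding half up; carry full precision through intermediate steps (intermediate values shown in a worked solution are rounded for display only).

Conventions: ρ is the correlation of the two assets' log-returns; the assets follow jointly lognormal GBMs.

σ_eff = √(σ₁² + σ₂² − 2ρσ₁σ₂) = √(0.5318² + 0.232² − 2·0.2927·0.5318·0.232) = 0.514208
d₁ = (ln(S₁/S₂) + (q₂ − q₁ + σ_eff²/2)T) / (σ_eff√T) = (ln(166.54/195.04) + (0.0381 − 0.0059 + 0.132205)·0.3491) / 0.303818 = -0.331038
d₂ = d₁ − σ_eff√T = -0.331038 − 0.303818 = -0.634856
N(d₁) = 0.370308,  N(d₂) = 0.262761
V = S₁·e^{−q₁T}·N(d₁) − S₂·e^{−q₂T}·N(d₂) = 61.544189 − 50.571794 = 10.972395
[vanilla: NMP put K=196.95]
σ√T = 0.232·√2.4107 = 0.360213
d₁ = (ln(S/K) + (r−q+σ²/2)T) / (σ√T) = (ln(195.04/196.95) + (0.0212−0.0381+0.232²/2)·2.4107) / 0.360213 = (-0.009745 + 0.024136) / 0.360213 = 0.039951
d₂ = d₁ − σ√T = 0.039951 − 0.360213 = -0.320263
e^{−rT} = 0.950177
e^{−qT} = 0.912244
N(−d₁) = 0.484066,  N(−d₂) = 0.625615
price = K·e^{−rT}·N(−d₂) − S·e^{−qT}·N(−d₁) = 117.076028 − 86.127053 = 30.948975

exchange price = 10.972395
price(NMP put K=196.95) = 30.948975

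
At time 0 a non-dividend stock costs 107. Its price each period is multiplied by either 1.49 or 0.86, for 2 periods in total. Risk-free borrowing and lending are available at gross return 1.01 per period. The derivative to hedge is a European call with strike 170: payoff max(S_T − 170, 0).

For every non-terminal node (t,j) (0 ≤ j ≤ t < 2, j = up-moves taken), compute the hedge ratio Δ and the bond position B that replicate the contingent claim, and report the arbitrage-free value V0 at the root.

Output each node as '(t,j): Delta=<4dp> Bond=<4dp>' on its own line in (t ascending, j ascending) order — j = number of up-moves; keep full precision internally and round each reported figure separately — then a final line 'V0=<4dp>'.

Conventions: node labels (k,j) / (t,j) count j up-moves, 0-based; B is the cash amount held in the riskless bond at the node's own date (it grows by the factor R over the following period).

(0,0): Delta=0.2362 Bond=-21.5226
(1,0): Delta=0.0000 Bond=0.0000
(1,1): Delta=0.6725 Bond=-91.2991
V0=3.7540

Under the risk-neutral measure, an up-move has probability p* = (R−d)/(u−d) = 0.2381 and values discount at R = 1.01.
Payoffs at expiry: V(2,0)=0.0000, V(2,1)=0.0000, V(2,2)=67.5507
  t=1,j=0: stock 92.0200 → up 137.1098 (V=0.0000), down 79.1372 (V=0.0000). Price 0.0000; hedge Δ=0.0000, bond B=0.0000.
  t=1,j=1: stock 159.4300 → up 237.5507 (V=67.5507), down 137.1098 (V=0.0000). Price 15.9243; hedge Δ=0.6725, bond B=-91.2991.
  t=0,j=0: stock 107.0000 → up 159.4300 (V=15.9243), down 92.0200 (V=0.0000). Price 3.7540; hedge Δ=0.2362, bond B=-21.5226.
Sanity check at the root: Δ(0,0)·S0 + B(0,0) reproduces V0 = 3.7540.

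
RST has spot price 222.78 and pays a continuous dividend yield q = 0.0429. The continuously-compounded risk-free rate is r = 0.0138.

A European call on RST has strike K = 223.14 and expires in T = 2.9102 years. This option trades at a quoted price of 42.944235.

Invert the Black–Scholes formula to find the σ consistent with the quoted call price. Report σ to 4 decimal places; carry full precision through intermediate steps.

At σ = 0.3734 the Black–Scholes value reproduces the quote:
σ√T = 0.3734·√2.9102 = 0.636995
d₁ = (ln(S/K) + (r−q+σ²/2)T) / (σ√T) = (ln(222.78/223.14) + (0.0138−0.0429+0.3734²/2)·2.9102) / 0.636995 = (-0.001615 + 0.118194) / 0.636995 = 0.183015
d₂ = d₁ − σ√T = 0.183015 − 0.636995 = -0.453980
e^{−rT} = 0.960635
e^{−qT} = 0.882631
N(d₁) = 0.572607,  N(d₂) = 0.324922
V = S·e^{−qT}·N(d₁) − K·e^{−rT}·N(d₂) = 112.593198 − 69.648963 = 42.944235 (matching the quote); vega is positive throughout, so no other σ reproduces this price

sigma = 0.3734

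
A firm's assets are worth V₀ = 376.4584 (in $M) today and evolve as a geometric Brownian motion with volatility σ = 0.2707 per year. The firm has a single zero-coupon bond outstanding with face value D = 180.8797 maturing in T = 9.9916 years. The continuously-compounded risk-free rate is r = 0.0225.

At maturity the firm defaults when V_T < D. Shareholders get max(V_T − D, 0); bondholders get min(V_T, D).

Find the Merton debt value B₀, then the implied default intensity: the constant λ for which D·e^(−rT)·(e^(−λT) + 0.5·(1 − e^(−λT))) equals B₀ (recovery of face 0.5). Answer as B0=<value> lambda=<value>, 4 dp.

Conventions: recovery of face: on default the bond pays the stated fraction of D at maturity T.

Work the structural quantities from V₀ = 376.4584 against face 180.8797:
d₁ = [ln(V₀/D) + (r + σ²/2)T] / (σ√T)
   = [ln(376.4584/180.8797) + (0.0225 + 0.5·0.2707²)·9.9916] / (0.2707·√9.9916)
   = [0.732975 + 0.590896] / 0.855669 = 1.547177
d₂ = d₁ − σ√T = 1.547177 − 0.855669 = 0.691508
N(d₁) = 0.939090,  N(d₂) = 0.755377,  e^(−rT) = 0.798667
E₀ = V₀·N(d₁) − D·e^(−rT)·N(d₂)
   = 376.4584·0.939090 − 180.8797·0.798667·0.755377 = 244.404453
B₀ = V₀ − E₀ = 376.4584 − 244.404453 = 132.053947
e^(−λT) = (B₀·e^(rT)/D − 0.5)/(1 − 0.5) = (132.0539·1.252086/180.8797 − 0.5)/0.5 = 0.82820787
λ = −ln(0.82820787)/9.9916 = 0.018865

B0=132.0539 lambda=0.0189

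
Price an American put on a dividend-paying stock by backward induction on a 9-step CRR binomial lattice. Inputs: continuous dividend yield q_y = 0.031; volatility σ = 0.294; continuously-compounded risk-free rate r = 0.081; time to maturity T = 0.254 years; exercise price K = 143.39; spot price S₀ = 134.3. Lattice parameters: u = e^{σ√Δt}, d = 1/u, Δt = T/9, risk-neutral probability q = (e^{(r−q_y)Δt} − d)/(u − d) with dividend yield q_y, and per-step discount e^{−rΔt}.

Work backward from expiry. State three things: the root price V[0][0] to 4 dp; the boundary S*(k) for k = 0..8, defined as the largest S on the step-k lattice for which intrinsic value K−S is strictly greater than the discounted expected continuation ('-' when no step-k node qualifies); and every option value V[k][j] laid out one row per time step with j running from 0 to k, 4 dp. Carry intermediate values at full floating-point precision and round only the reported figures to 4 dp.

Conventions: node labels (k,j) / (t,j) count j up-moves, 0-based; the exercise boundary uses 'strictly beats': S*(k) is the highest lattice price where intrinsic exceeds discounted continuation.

price = 12.5986
boundary = - - - 115.8047 121.6679 115.8047 121.6679 127.8280 134.3000
tree:
12.5986
16.8694 8.4183
21.9187 11.9362 4.9661
27.5853 16.3958 7.5656 2.4094
33.1660 21.7221 11.1856 4.0081 0.8340
38.4778 27.5853 15.9426 6.5164 1.5376 0.1396
43.5336 33.1660 21.7221 10.2806 2.8110 0.2810 0.0000
48.3457 38.4778 27.5853 15.5620 5.0869 0.5655 0.0000 0.0000
52.9259 43.5336 33.1660 21.7221 9.0900 1.1381 0.0000 0.0000 0.0000
57.2855 48.3457 38.4778 27.5853 15.5620 2.2903 0.0000 0.0000 0.0000 0.0000

Δt=0.02822  u=1.05063  d=0.95181  q=0.50194  discount=0.99772
step 9 (expiry): payoffs max(K−S,0) = 57.2855 48.3457 38.4778 27.5853 15.5620 2.2903 0.0000 0.0000 0.0000 0.0000
step 8: (k=8,j=0): S=90.4641, K−S=52.9259, hold=52.6776 ⇒ V=52.9259 exercise | (k=8,j=1): S=99.8564, K−S=43.5336, hold=43.2935 ⇒ V=43.5336 exercise | (k=8,j=2): S=110.2240, K−S=33.1660, hold=32.9350 ⇒ V=33.1660 exercise | (k=8,j=3): S=121.6679, K−S=21.7221, hold=21.5011 ⇒ V=21.7221 exercise | (k=8,j=4): S=134.3000, K−S=9.0900, hold=8.8800 ⇒ V=9.0900 exercise | (k=8,j=5): S=148.2436, K−S=0.0000, hold=1.1381 ⇒ V=1.1381 continue | (k=8,j=6): S=163.6349, K−S=0.0000, hold=0.0000 ⇒ V=0.0000 continue | (k=8,j=7): S=180.6242, K−S=0.0000, hold=0.0000 ⇒ V=0.0000 continue | (k=8,j=8): S=199.3774, K−S=0.0000, hold=0.0000 ⇒ V=0.0000 continue  boundary S*=134.3000
step 7: (k=7,j=0): S=95.0443, K−S=48.3457, hold=48.1014 ⇒ V=48.3457 exercise | (k=7,j=1): S=104.9122, K−S=38.4778, hold=38.2421 ⇒ V=38.4778 exercise | (k=7,j=2): S=115.8047, K−S=27.5853, hold=27.3592 ⇒ V=27.5853 exercise | (k=7,j=3): S=127.8280, K−S=15.5620, hold=15.3464 ⇒ V=15.5620 exercise | (k=7,j=4): S=141.0997, K−S=2.2903, hold=5.0869 ⇒ V=5.0869 continue | (k=7,j=5): S=155.7493, K−S=0.0000, hold=0.5655 ⇒ V=0.5655 continue | (k=7,j=6): S=171.9198, K−S=0.0000, hold=0.0000 ⇒ V=0.0000 continue | (k=7,j=7): S=189.7693, K−S=0.0000, hold=0.0000 ⇒ V=0.0000 continue  boundary S*=127.8280
step 6: (k=6,j=0): S=99.8564, K−S=43.5336, hold=43.2935 ⇒ V=43.5336 exercise | (k=6,j=1): S=110.2240, K−S=33.1660, hold=32.9350 ⇒ V=33.1660 exercise | (k=6,j=2): S=121.6679, K−S=21.7221, hold=21.5011 ⇒ V=21.7221 exercise | (k=6,j=3): S=134.3000, K−S=9.0900, hold=10.2806 ⇒ V=10.2806 continue | (k=6,j=4): S=148.2436, K−S=0.0000, hold=2.8110 ⇒ V=2.8110 continue | (k=6,j=5): S=163.6349, K−S=0.0000, hold=0.2810 ⇒ V=0.2810 continue | (k=6,j=6): S=180.6242, K−S=0.0000, hold=0.0000 ⇒ V=0.0000 continue  boundary S*=121.6679
step 5: (k=5,j=0): S=104.9122, K−S=38.4778, hold=38.2421 ⇒ V=38.4778 exercise | (k=5,j=1): S=115.8047, K−S=27.5853, hold=27.3592 ⇒ V=27.5853 exercise | (k=5,j=2): S=127.8280, K−S=15.5620, hold=15.9426 ⇒ V=15.9426 continue | (k=5,j=3): S=141.0997, K−S=2.2903, hold=6.5164 ⇒ V=6.5164 continue | (k=5,j=4): S=155.7493, K−S=0.0000, hold=1.5376 ⇒ V=1.5376 continue | (k=5,j=5): S=171.9198, K−S=0.0000, hold=0.1396 ⇒ V=0.1396 continue  boundary S*=115.8047
step 4: (k=4,j=0): S=110.2240, K−S=33.1660, hold=32.9350 ⇒ V=33.1660 exercise | (k=4,j=1): S=121.6679, K−S=21.7221, hold=21.6917 ⇒ V=21.7221 exercise | (k=4,j=2): S=134.3000, K−S=9.0900, hold=11.1856 ⇒ V=11.1856 continue | (k=4,j=3): S=148.2436, K−S=0.0000, hold=4.0081 ⇒ V=4.0081 continue | (k=4,j=4): S=163.6349, K−S=0.0000, hold=0.8340 ⇒ V=0.8340 continue  boundary S*=121.6679
step 3: (k=3,j=0): S=115.8047, K−S=27.5853, hold=27.3592 ⇒ V=27.5853 exercise | (k=3,j=1): S=127.8280, K−S=15.5620, hold=16.3958 ⇒ V=16.3958 continue | (k=3,j=2): S=141.0997, K−S=2.2903, hold=7.5656 ⇒ V=7.5656 continue | (k=3,j=3): S=155.7493, K−S=0.0000, hold=2.4094 ⇒ V=2.4094 continue  boundary S*=115.8047
step 2: (k=2,j=0): S=121.6679, K−S=21.7221, hold=21.9187 ⇒ V=21.9187 continue | (k=2,j=1): S=134.3000, K−S=9.0900, hold=11.9362 ⇒ V=11.9362 continue | (k=2,j=2): S=148.2436, K−S=0.0000, hold=4.9661 ⇒ V=4.9661 continue  boundary S*=-
step 1: (k=1,j=0): S=127.8280, K−S=15.5620, hold=16.8694 ⇒ V=16.8694 continue | (k=1,j=1): S=141.0997, K−S=2.2903, hold=8.4183 ⇒ V=8.4183 continue  boundary S*=-
step 0: (k=0,j=0): S=134.3000, K−S=9.0900, hold=12.5986 ⇒ V=12.5986 continue  boundary S*=-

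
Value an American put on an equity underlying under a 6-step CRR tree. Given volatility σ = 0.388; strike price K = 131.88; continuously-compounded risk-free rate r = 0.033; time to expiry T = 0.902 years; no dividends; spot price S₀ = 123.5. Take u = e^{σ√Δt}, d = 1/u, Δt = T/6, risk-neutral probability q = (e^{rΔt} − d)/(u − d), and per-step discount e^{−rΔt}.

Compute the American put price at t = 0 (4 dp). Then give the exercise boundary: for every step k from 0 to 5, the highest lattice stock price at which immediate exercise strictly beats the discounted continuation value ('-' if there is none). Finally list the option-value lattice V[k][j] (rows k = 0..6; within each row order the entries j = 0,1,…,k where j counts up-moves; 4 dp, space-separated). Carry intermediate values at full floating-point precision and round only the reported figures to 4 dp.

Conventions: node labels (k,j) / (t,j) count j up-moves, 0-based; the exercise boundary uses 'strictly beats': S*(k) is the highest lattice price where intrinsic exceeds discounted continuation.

price = 21.6175
boundary = - - - 78.6435 91.4108 106.2508
tree:
21.6175
30.3509 12.3401
41.0905 18.9814 5.2424
53.2365 28.3025 9.0372 1.1681
64.2206 40.4692 15.3592 2.2528 0.0000
73.6705 53.2365 25.6292 4.3450 0.0000 0.0000
81.8006 64.2206 40.4692 8.3800 0.0000 0.0000 0.0000

Δt=0.15033  u=1.16234  d=0.86033  q=0.47893  discount=0.99505
step 6 (expiry): payoffs max(K−S,0) = 81.8006 64.2206 40.4692 8.3800 0.0000 0.0000 0.0000
step 5: (k=5,j=0): S=58.2095, K−S=73.6705, hold=73.0179 ⇒ V=73.6705 exercise | (k=5,j=1): S=78.6435, K−S=53.2365, hold=52.5838 ⇒ V=53.2365 exercise | (k=5,j=2): S=106.2508, K−S=25.6292, hold=24.9765 ⇒ V=25.6292 exercise | (k=5,j=3): S=143.5495, K−S=0.0000, hold=4.3450 ⇒ V=4.3450 continue | (k=5,j=4): S=193.9416, K−S=0.0000, hold=0.0000 ⇒ V=0.0000 continue | (k=5,j=5): S=262.0235, K−S=0.0000, hold=0.0000 ⇒ V=0.0000 continue  boundary S*=106.2508
step 4: (k=4,j=0): S=67.6594, K−S=64.2206, hold=63.5679 ⇒ V=64.2206 exercise | (k=4,j=1): S=91.4108, K−S=40.4692, hold=39.8165 ⇒ V=40.4692 exercise | (k=4,j=2): S=123.5000, K−S=8.3800, hold=15.3592 ⇒ V=15.3592 continue | (k=4,j=3): S=166.8539, K−S=0.0000, hold=2.2528 ⇒ V=2.2528 continue | (k=4,j=4): S=225.4268, K−S=0.0000, hold=0.0000 ⇒ V=0.0000 continue  boundary S*=91.4108
step 3: (k=3,j=0): S=78.6435, K−S=53.2365, hold=52.5838 ⇒ V=53.2365 exercise | (k=3,j=1): S=106.2508, K−S=25.6292, hold=28.3025 ⇒ V=28.3025 continue | (k=3,j=2): S=143.5495, K−S=0.0000, hold=9.0372 ⇒ V=9.0372 continue | (k=3,j=3): S=193.9416, K−S=0.0000, hold=1.1681 ⇒ V=1.1681 continue  boundary S*=78.6435
step 2: (k=2,j=0): S=91.4108, K−S=40.4692, hold=41.0905 ⇒ V=41.0905 continue | (k=2,j=1): S=123.5000, K−S=8.3800, hold=18.9814 ⇒ V=18.9814 continue | (k=2,j=2): S=166.8539, K−S=0.0000, hold=5.2424 ⇒ V=5.2424 continue  boundary S*=-
step 1: (k=1,j=0): S=106.2508, K−S=25.6292, hold=30.3509 ⇒ V=30.3509 continue | (k=1,j=1): S=143.5495, K−S=0.0000, hold=12.3401 ⇒ V=12.3401 continue  boundary S*=-
step 0: (k=0,j=0): S=123.5000, K−S=8.3800, hold=21.6175 ⇒ V=21.6175 continue  boundary S*=-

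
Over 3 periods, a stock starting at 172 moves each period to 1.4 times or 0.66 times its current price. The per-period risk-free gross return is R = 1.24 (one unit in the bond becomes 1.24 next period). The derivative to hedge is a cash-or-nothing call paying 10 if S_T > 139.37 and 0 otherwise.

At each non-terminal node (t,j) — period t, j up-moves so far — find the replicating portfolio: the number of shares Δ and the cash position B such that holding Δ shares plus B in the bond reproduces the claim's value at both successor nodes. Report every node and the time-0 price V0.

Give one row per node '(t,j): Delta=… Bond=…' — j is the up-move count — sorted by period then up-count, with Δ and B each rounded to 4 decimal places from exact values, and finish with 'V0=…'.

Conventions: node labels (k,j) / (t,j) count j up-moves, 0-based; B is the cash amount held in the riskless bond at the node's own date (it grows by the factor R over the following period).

No-arbitrage ⇒ martingale measure with p* = (R−d)/(u−d) = 0.7838.
Terminal payoffs: V(3,0)=0.0000, V(3,1)=0.0000, V(3,2)=10.0000, V(3,3)=10.0000
  t=2,j=0: stock 74.9232 → up 104.8925 (V=0.0000), down 49.4493 (V=0.0000). Price 0.0000; hedge Δ=0.0000, bond B=0.0000.
  t=2,j=1: stock 158.9280 → up 222.4992 (V=10.0000), down 104.8925 (V=0.0000). Price 6.3208; hedge Δ=0.0850, bond B=-7.1927.
  t=2,j=2: stock 337.1200 → up 471.9680 (V=10.0000), down 222.4992 (V=10.0000). Price 8.0645; hedge Δ=0.0000, bond B=8.0645.
  t=1,j=0: stock 113.5200 → up 158.9280 (V=6.3208), down 74.9232 (V=0.0000). Price 3.9953; hedge Δ=0.0752, bond B=-4.5464.
  t=1,j=1: stock 240.8000 → up 337.1200 (V=8.0645), down 158.9280 (V=6.3208). Price 6.1996; hedge Δ=0.0098, bond B=3.8433.
  t=0,j=0: stock 172.0000 → up 240.8000 (V=6.1996), down 113.5200 (V=3.9953). Price 4.6153; hedge Δ=0.0173, bond B=1.6365.
Verification: the root portfolio costs Δ(0,0)·S0 + B(0,0) = 4.6153, matching V0.

(0,0): Delta=0.0173 Bond=1.6365
(1,0): Delta=0.0752 Bond=-4.5464
(1,1): Delta=0.0098 Bond=3.8433
(2,0): Delta=0.0000 Bond=0.0000
(2,1): Delta=0.0850 Bond=-7.1927
(2,2): Delta=0.0000 Bond=8.0645
V0=4.6153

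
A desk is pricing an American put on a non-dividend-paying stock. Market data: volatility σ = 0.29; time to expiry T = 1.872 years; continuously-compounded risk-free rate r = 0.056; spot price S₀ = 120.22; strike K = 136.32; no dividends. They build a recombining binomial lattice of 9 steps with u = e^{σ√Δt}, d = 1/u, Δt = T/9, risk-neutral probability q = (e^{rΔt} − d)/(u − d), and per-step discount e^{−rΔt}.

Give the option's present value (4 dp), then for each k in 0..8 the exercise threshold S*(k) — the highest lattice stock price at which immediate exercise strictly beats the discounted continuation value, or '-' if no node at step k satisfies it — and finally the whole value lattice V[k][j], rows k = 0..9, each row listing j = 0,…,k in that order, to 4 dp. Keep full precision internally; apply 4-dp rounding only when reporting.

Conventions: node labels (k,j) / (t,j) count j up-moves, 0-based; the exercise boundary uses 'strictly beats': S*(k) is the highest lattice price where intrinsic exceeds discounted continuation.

price = 23.0419
boundary = - - 92.2777 80.8457 92.2777 105.3263 92.2777 105.3263 120.2200
tree:
23.0419
32.3514 14.6665
44.0423 21.9118 8.0734
55.4743 31.6638 13.0874 3.4631
65.4900 44.0423 20.5509 6.2494 0.8776
74.2650 55.4743 30.9937 11.0345 1.8163 0.0000
81.9528 65.4900 44.0423 18.9063 3.7590 0.0000 0.0000
88.6882 74.2650 55.4743 30.9937 7.7794 0.0000 0.0000 0.0000
94.5892 81.9528 65.4900 44.0423 16.1000 0.0000 0.0000 0.0000 0.0000
99.7591 88.6882 74.2650 55.4743 30.9937 0.0000 0.0000 0.0000 0.0000 0.0000

Δt=0.20800  u=1.14141  d=0.87611  q=0.51115  discount=0.98842
step 9 (expiry): payoffs max(K−S,0) = 99.7591 88.6882 74.2650 55.4743 30.9937 0.0000 0.0000 0.0000 0.0000 0.0000
step 8: (k=8,j=0): S=41.7308, K−S=94.5892, hold=93.0105 ⇒ V=94.5892 exercise | (k=8,j=1): S=54.3672, K−S=81.9528, hold=80.3741 ⇒ V=81.9528 exercise | (k=8,j=2): S=70.8300, K−S=65.4900, hold=63.9114 ⇒ V=65.4900 exercise | (k=8,j=3): S=92.2777, K−S=44.0423, hold=42.4636 ⇒ V=44.0423 exercise | (k=8,j=4): S=120.2200, K−S=16.1000, hold=14.9759 ⇒ V=16.1000 exercise | (k=8,j=5): S=156.6234, K−S=0.0000, hold=0.0000 ⇒ V=0.0000 continue | (k=8,j=6): S=204.0499, K−S=0.0000, hold=0.0000 ⇒ V=0.0000 continue | (k=8,j=7): S=265.8376, K−S=0.0000, hold=0.0000 ⇒ V=0.0000 continue | (k=8,j=8): S=346.3349, K−S=0.0000, hold=0.0000 ⇒ V=0.0000 continue  boundary S*=120.2200
step 7: (k=7,j=0): S=47.6318, K−S=88.6882, hold=87.1095 ⇒ V=88.6882 exercise | (k=7,j=1): S=62.0550, K−S=74.2650, hold=72.6863 ⇒ V=74.2650 exercise | (k=7,j=2): S=80.8457, K−S=55.4743, hold=53.8957 ⇒ V=55.4743 exercise | (k=7,j=3): S=105.3263, K−S=30.9937, hold=29.4151 ⇒ V=30.9937 exercise | (k=7,j=4): S=137.2198, K−S=0.0000, hold=7.7794 ⇒ V=7.7794 continue | (k=7,j=5): S=178.7708, K−S=0.0000, hold=0.0000 ⇒ V=0.0000 continue | (k=7,j=6): S=232.9037, K−S=0.0000, hold=0.0000 ⇒ V=0.0000 continue | (k=7,j=7): S=303.4285, K−S=0.0000, hold=0.0000 ⇒ V=0.0000 continue  boundary S*=105.3263
step 6: (k=6,j=0): S=54.3672, K−S=81.9528, hold=80.3741 ⇒ V=81.9528 exercise | (k=6,j=1): S=70.8300, K−S=65.4900, hold=63.9114 ⇒ V=65.4900 exercise | (k=6,j=2): S=92.2777, K−S=44.0423, hold=42.4636 ⇒ V=44.0423 exercise | (k=6,j=3): S=120.2200, K−S=16.1000, hold=18.9063 ⇒ V=18.9063 continue | (k=6,j=4): S=156.6234, K−S=0.0000, hold=3.7590 ⇒ V=3.7590 continue | (k=6,j=5): S=204.0499, K−S=0.0000, hold=0.0000 ⇒ V=0.0000 continue | (k=6,j=6): S=265.8376, K−S=0.0000, hold=0.0000 ⇒ V=0.0000 continue  boundary S*=92.2777
step 5: (k=5,j=0): S=62.0550, K−S=74.2650, hold=72.6863 ⇒ V=74.2650 exercise | (k=5,j=1): S=80.8457, K−S=55.4743, hold=53.8957 ⇒ V=55.4743 exercise | (k=5,j=2): S=105.3263, K−S=30.9937, hold=30.8329 ⇒ V=30.9937 exercise | (k=5,j=3): S=137.2198, K−S=0.0000, hold=11.0345 ⇒ V=11.0345 continue | (k=5,j=4): S=178.7708, K−S=0.0000, hold=1.8163 ⇒ V=1.8163 continue | (k=5,j=5): S=232.9037, K−S=0.0000, hold=0.0000 ⇒ V=0.0000 continue  boundary S*=105.3263
step 4: (k=4,j=0): S=70.8300, K−S=65.4900, hold=63.9114 ⇒ V=65.4900 exercise | (k=4,j=1): S=92.2777, K−S=44.0423, hold=42.4636 ⇒ V=44.0423 exercise | (k=4,j=2): S=120.2200, K−S=16.1000, hold=20.5509 ⇒ V=20.5509 continue | (k=4,j=3): S=156.6234, K−S=0.0000, hold=6.2494 ⇒ V=6.2494 continue | (k=4,j=4): S=204.0499, K−S=0.0000, hold=0.8776 ⇒ V=0.8776 continue  boundary S*=92.2777
step 3: (k=3,j=0): S=80.8457, K−S=55.4743, hold=53.8957 ⇒ V=55.4743 exercise | (k=3,j=1): S=105.3263, K−S=30.9937, hold=31.6638 ⇒ V=31.6638 continue | (k=3,j=2): S=137.2198, K−S=0.0000, hold=13.0874 ⇒ V=13.0874 continue | (k=3,j=3): S=178.7708, K−S=0.0000, hold=3.4631 ⇒ V=3.4631 continue  boundary S*=80.8457
step 2: (k=2,j=0): S=92.2777, K−S=44.0423, hold=42.8022 ⇒ V=44.0423 exercise | (k=2,j=1): S=120.2200, K−S=16.1000, hold=21.9118 ⇒ V=21.9118 continue | (k=2,j=2): S=156.6234, K−S=0.0000, hold=8.0734 ⇒ V=8.0734 continue  boundary S*=92.2777
step 1: (k=1,j=0): S=105.3263, K−S=30.9937, hold=32.3514 ⇒ V=32.3514 continue | (k=1,j=1): S=137.2198, K−S=0.0000, hold=14.6665 ⇒ V=14.6665 continue  boundary S*=-
step 0: (k=0,j=0): S=120.2200, K−S=16.1000, hold=23.0419 ⇒ V=23.0419 continue  boundary S*=-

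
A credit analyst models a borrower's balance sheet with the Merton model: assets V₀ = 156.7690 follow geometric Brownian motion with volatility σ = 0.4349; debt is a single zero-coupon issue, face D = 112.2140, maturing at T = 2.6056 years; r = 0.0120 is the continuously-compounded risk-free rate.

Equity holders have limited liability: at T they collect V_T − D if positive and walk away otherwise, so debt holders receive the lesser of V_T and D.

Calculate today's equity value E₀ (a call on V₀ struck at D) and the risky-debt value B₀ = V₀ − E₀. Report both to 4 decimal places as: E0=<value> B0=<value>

With assets at 156.7690 and a single debt payment of 112.2140 at 2.6056 years:
d₁ = [ln(V₀/D) + (r + σ²/2)T] / (σ√T)
   = [ln(156.7690/112.2140) + (0.0120 + 0.5·0.4349²)·2.6056] / (0.4349·√2.6056)
   = [0.334366 + 0.277676] / 0.702010 = 0.871842
d₂ = d₁ − σ√T = 0.871842 − 0.702010 = 0.169832
N(d₁) = 0.808353,  N(d₂) = 0.567429,  e^(−rT) = 0.969217
E₀ = V₀·N(d₁) − D·e^(−rT)·N(d₂)
   = 156.7690·0.808353 − 112.2140·0.969217·0.567429 = 65.011270
B₀ = V₀ − E₀ = 156.7690 − 65.011270 = 91.757730

E0=65.0113 B0=91.7577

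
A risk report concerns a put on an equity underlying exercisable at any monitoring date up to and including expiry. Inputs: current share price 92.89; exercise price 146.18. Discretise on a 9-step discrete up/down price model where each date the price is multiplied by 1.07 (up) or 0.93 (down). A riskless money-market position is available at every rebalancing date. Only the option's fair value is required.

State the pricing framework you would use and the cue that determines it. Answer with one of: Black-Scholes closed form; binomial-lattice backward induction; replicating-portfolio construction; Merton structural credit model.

Key observation: an American put (K = 146.18, S₀ = 92.89) on a 9-date tree has no closed form — the optimal stopping decision is embedded and must be resolved recursively from expiry.

framework: binomial-lattice backward induction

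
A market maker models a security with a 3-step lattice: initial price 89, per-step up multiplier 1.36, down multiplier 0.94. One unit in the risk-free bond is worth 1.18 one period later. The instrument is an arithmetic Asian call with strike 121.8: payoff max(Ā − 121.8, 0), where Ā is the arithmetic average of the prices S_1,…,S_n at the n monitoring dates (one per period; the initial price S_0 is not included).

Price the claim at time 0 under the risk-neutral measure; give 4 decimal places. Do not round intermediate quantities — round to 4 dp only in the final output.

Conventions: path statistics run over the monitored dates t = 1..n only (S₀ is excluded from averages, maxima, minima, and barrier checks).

price = 8.2709

With p* = (R−d)/(u−d) = 0.5714, sum probability × payoff across the paths and divide by R^3.
Enumerate all 2^3 = 8 price paths (U = up ×1.36, D = down ×0.94); each path with k up-moves has probability p*^k·(1−p*)^(3−k).
DDD: Ā=78.7408, payoff=0.0000, prob=0.078717
UDD: Ā=113.9228, payoff=0.0000, prob=0.104956
DUD: Ā=101.4628, payoff=0.0000, prob=0.104956
UUD: Ā=146.7973, payoff=24.9973, prob=0.139942
DDU: Ā=89.7504, payoff=0.0000, prob=0.104956
UDU: Ā=129.8517, payoff=8.0517, prob=0.139942
DUU: Ā=117.3917, payoff=0.0000, prob=0.139942
UUU: Ā=169.8433, payoff=48.0433, prob=0.186589
Price = Σ prob·payoff / R^3 = 13.589289 / 1.643032 = 8.2709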